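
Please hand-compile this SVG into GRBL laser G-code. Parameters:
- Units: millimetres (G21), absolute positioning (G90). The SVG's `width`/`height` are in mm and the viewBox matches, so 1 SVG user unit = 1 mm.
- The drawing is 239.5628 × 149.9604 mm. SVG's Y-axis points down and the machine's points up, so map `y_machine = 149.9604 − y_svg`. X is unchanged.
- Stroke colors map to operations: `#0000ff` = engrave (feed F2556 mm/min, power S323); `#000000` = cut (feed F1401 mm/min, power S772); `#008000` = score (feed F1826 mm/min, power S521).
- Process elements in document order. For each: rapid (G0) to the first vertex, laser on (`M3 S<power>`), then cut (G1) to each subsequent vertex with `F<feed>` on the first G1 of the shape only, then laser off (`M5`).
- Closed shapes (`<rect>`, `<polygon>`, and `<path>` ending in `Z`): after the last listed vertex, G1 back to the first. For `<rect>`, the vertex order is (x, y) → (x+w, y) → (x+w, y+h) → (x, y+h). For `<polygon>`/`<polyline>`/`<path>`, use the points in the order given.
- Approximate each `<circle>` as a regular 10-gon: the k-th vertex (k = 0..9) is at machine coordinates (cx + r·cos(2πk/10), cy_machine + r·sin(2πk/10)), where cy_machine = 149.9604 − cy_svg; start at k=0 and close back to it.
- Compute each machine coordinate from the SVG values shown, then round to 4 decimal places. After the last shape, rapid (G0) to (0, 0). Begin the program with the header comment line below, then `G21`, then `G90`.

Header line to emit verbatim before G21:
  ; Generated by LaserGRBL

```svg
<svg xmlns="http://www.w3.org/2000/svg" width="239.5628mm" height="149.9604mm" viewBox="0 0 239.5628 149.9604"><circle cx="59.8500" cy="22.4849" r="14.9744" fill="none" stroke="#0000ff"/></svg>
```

; Generated by LaserGRBL
G21
G90
G0 X74.8244 Y127.4755
M3 S323
G1 X71.9645 Y136.2772 F2556
G1 X64.4773 Y141.7170
G1 X55.2227 Y141.7170
G1 X47.7355 Y136.2772
G1 X44.8756 Y127.4755
G1 X47.7355 Y118.6738
G1 X55.2227 Y113.2340
G1 X64.4773 Y113.2340
G1 X71.9645 Y118.6738
G1 X74.8244 Y127.4755
M5
G0 X0.0000 Y0.0000

viewBox `0 0 239.5628 149.9604` with mm width/height → 1 unit = 1 mm. Flip: y_m = 149.9604 − y_svg.

**Shape 1** — `<circle>` circle, stroke `#0000ff` → engrave (S323, F2556). Machine vertices: (74.8244,127.4755) → (71.9645,136.2772) → (64.4773,141.7170) → (55.2227,141.7170) → (47.7355,136.2772) → (44.8756,127.4755) → (47.7355,118.6738) → (55.2227,113.2340) → (64.4773,113.2340) → (71.9645,118.6738) → (74.8244,127.4755). Closed: final G1 returns to the first vertex.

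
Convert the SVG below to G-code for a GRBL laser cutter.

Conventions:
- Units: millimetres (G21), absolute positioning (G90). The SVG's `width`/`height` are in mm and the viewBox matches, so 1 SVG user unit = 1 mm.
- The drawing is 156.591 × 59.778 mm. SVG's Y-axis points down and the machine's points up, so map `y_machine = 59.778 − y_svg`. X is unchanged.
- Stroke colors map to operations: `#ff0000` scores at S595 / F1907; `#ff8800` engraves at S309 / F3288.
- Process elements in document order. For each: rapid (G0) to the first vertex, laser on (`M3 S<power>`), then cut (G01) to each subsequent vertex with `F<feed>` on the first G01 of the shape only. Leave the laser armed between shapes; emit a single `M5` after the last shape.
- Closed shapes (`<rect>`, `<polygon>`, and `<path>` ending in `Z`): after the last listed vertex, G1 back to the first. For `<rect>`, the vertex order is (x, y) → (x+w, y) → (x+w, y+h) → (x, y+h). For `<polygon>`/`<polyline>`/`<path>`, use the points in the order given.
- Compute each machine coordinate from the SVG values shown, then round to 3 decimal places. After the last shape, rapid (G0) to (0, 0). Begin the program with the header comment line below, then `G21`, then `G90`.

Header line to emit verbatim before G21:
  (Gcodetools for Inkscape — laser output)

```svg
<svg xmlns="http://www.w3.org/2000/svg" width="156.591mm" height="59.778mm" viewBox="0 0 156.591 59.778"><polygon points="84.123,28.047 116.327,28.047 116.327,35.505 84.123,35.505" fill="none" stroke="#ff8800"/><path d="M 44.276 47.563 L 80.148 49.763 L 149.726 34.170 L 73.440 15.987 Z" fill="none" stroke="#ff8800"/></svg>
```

viewBox `0 0 156.591 59.778` with mm width/height → 1 unit = 1 mm. Flip: y_m = 59.778 − y_svg.

**Shape 1** — `<polygon>` rectangle, stroke `#ff8800` → engrave (S309, F3288). Machine vertices: (84.123,31.731) → (116.327,31.731) → (116.327,24.273) → (84.123,24.273) → (84.123,31.731). Closed: final G1 returns to the first vertex.

**Shape 2** — `<path>` closed polygon, stroke `#ff8800` → engrave (S309, F3288). Machine vertices: (44.276,12.215) → (80.148,10.015) → (149.726,25.608) → (73.440,43.791) → (44.276,12.215). Closed: final G1 returns to the first vertex.

(Gcodetools for Inkscape — laser output)
G21
G90
G0 X84.123 Y31.731
M3 S309
G01 X116.327 Y31.731 F3288
G01 X116.327 Y24.273
G01 X84.123 Y24.273
G01 X84.123 Y31.731
G0 X44.276 Y12.215
M3 S309
G01 X80.148 Y10.015 F3288
G01 X149.726 Y25.608
G01 X73.440 Y43.791
G01 X44.276 Y12.215
M5
G0 X0.000 Y0.000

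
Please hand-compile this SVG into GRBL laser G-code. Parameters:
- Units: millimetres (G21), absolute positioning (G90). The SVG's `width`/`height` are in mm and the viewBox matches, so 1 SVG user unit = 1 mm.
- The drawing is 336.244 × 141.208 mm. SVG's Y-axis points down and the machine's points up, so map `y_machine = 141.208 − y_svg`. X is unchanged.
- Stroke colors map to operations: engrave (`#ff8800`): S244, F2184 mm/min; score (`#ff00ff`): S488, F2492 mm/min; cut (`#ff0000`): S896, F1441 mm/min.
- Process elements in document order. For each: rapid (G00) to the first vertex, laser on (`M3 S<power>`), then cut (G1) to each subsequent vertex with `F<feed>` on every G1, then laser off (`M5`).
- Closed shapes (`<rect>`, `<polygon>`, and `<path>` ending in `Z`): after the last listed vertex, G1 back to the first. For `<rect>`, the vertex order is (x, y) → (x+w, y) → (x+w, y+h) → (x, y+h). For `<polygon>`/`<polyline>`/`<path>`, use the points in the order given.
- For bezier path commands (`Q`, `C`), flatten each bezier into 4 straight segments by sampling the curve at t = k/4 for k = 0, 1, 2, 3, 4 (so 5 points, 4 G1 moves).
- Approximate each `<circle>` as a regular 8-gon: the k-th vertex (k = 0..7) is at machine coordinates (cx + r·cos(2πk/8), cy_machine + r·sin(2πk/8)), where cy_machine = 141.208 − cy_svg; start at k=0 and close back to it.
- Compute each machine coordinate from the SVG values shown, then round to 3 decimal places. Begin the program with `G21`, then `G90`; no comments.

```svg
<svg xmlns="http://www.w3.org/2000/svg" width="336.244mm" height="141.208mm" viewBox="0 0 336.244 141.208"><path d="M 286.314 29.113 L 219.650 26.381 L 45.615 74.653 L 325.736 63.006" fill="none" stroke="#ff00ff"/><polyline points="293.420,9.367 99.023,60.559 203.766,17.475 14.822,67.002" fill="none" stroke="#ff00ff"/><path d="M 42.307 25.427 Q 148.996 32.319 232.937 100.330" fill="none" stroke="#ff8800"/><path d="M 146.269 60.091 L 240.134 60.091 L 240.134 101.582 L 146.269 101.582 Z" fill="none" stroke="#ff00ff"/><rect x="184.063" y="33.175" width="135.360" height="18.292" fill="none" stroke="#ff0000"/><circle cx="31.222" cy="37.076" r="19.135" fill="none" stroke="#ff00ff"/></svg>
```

viewBox `0 0 336.244 141.208` with mm width/height → 1 unit = 1 mm. Flip: y_m = 141.208 − y_svg.

**Shape 1** — `<path>` open polyline, stroke `#ff00ff` → score (S488, F2492). Machine vertices: (286.314,112.095) → (219.650,114.827) → (45.615,66.555) → (325.736,78.202). Open path.

**Shape 2** — `<polyline>` open polyline, stroke `#ff00ff` → score (S488, F2492). Machine vertices: (293.420,131.841) → (99.023,80.649) → (203.766,123.733) → (14.822,74.206). Open path.

**Shape 3** — `<path>` quadratic bezier, stroke `#ff8800` → engrave (S244, F2184). Control points (SVG): P0=(42.307,25.427), P1=(148.996,32.319), P2=(232.937,100.330); sampled at t=k/4. Machine vertices: (42.307,115.781) → (94.230,108.515) → (143.309,93.609) → (189.545,71.064) → (232.937,40.878). Open path.

**Shape 4** — `<path>` rectangle, stroke `#ff00ff` → score (S488, F2492). Machine vertices: (146.269,81.117) → (240.134,81.117) → (240.134,39.626) → (146.269,39.626) → (146.269,81.117). Closed: final G1 returns to the first vertex.

**Shape 5** — `<rect>` rectangle, stroke `#ff0000` → cut (S896, F1441). Machine vertices: (184.063,108.033) → (319.423,108.033) → (319.423,89.741) → (184.063,89.741) → (184.063,108.033). Closed: final G1 returns to the first vertex.

**Shape 6** — `<circle>` circle, stroke `#ff00ff` → score (S488, F2492). Machine vertices: (50.357,104.132) → (44.752,117.662) → (31.222,123.267) → (17.692,117.662) → (12.087,104.132) → (17.692,90.602) → (31.222,84.997) → (44.752,90.602) → (50.357,104.132). Closed: final G1 returns to the first vertex.

G21
G90
G00 X286.314 Y112.095
M3 S488
G1 X219.650 Y114.827 F2492
G1 X45.615 Y66.555 F2492
G1 X325.736 Y78.202 F2492
M5
G00 X293.420 Y131.841
M3 S488
G1 X99.023 Y80.649 F2492
G1 X203.766 Y123.733 F2492
G1 X14.822 Y74.206 F2492
M5
G00 X42.307 Y115.781
M3 S244
G1 X94.230 Y108.515 F2184
G1 X143.309 Y93.609 F2184
G1 X189.545 Y71.064 F2184
G1 X232.937 Y40.878 F2184
M5
G00 X146.269 Y81.117
M3 S488
G1 X240.134 Y81.117 F2492
G1 X240.134 Y39.626 F2492
G1 X146.269 Y39.626 F2492
G1 X146.269 Y81.117 F2492
M5
G00 X184.063 Y108.033
M3 S896
G1 X319.423 Y108.033 F1441
G1 X319.423 Y89.741 F1441
G1 X184.063 Y89.741 F1441
G1 X184.063 Y108.033 F1441
M5
G00 X50.357 Y104.132
M3 S488
G1 X44.752 Y117.662 F2492
G1 X31.222 Y123.267 F2492
G1 X17.692 Y117.662 F2492
G1 X12.087 Y104.132 F2492
G1 X17.692 Y90.602 F2492
G1 X31.222 Y84.997 F2492
G1 X44.752 Y90.602 F2492
G1 X50.357 Y104.132 F2492
M5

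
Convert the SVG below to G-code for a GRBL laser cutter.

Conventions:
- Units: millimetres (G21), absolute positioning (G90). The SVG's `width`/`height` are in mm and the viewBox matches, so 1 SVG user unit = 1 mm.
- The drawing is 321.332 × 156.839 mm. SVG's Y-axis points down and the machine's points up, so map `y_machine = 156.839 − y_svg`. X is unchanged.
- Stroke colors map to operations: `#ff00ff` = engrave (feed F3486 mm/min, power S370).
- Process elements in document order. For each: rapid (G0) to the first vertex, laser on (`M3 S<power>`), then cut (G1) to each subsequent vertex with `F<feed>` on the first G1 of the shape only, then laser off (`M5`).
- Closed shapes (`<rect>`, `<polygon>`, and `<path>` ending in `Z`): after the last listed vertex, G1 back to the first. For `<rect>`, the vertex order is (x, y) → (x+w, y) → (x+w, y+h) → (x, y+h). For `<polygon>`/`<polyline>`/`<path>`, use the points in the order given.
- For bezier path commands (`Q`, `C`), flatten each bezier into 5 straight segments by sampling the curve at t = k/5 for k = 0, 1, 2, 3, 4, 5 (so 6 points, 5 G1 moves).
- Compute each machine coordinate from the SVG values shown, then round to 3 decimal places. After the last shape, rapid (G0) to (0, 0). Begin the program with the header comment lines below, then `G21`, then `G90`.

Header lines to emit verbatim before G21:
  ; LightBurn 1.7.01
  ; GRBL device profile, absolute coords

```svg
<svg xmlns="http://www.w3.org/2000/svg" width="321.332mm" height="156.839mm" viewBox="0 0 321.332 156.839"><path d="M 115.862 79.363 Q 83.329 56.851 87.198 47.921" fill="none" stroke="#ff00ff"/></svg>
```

viewBox `0 0 321.332 156.839` with mm width/height → 1 unit = 1 mm. Flip: y_m = 156.839 − y_svg.

**Shape 1** — `<path>` quadratic bezier, stroke `#ff00ff` → engrave (S370, F3486). Control points (SVG): P0=(115.862,79.363), P1=(83.329,56.851), P2=(87.198,47.921); sampled at t=k/5. Machine vertices: (115.862,77.476) → (104.305,85.938) → (95.660,93.312) → (89.927,99.601) → (87.106,104.803) → (87.198,108.918). Open path.

; LightBurn 1.7.01
; GRBL device profile, absolute coords
G21
G90
G0 X115.862 Y77.476
M3 S370
G1 X104.305 Y85.938 F3486
G1 X95.660 Y93.312
G1 X89.927 Y99.601
G1 X87.106 Y104.803
G1 X87.198 Y108.918
M5
G0 X0.000 Y0.000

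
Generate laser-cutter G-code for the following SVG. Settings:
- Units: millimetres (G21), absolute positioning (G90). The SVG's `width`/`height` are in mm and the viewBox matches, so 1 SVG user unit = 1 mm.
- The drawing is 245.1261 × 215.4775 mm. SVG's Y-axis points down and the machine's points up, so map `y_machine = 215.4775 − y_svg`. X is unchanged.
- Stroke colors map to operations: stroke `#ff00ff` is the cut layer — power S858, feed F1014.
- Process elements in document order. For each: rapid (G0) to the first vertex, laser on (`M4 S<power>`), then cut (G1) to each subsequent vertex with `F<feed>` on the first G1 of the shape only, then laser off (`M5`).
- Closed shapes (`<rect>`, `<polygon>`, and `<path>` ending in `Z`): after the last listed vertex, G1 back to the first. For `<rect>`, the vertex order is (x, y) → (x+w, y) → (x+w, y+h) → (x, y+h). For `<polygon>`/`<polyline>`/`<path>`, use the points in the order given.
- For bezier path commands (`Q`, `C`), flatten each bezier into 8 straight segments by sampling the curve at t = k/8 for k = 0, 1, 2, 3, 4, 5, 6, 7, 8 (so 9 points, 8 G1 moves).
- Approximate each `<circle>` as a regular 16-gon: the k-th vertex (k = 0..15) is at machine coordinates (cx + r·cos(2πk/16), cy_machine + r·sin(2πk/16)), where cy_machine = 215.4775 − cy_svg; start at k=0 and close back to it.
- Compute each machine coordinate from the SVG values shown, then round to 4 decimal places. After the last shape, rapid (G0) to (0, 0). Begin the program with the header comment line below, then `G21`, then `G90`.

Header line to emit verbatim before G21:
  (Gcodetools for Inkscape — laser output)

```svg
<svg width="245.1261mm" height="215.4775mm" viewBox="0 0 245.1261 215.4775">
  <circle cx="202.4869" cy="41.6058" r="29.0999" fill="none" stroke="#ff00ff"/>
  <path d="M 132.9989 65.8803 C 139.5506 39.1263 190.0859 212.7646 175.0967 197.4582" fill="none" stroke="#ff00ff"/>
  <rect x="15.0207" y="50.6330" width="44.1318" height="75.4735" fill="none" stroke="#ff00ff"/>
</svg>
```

(Gcodetools for Inkscape — laser output)
G21
G90
G0 X231.5868 Y173.8717
M4 S858
G1 X229.3717 Y185.0077 F1014
G1 X223.0636 Y194.4484
G1 X213.6229 Y200.7565
G1 X202.4869 Y202.9716
G1 X191.3509 Y200.7565
G1 X181.9102 Y194.4484
G1 X175.6021 Y185.0077
G1 X173.3870 Y173.8717
G1 X175.6021 Y162.7357
G1 X181.9102 Y153.2950
G1 X191.3509 Y146.9869
G1 X202.4869 Y144.7718
G1 X213.6229 Y146.9869
G1 X223.0636 Y153.2950
G1 X229.3717 Y162.7357
G1 X231.5868 Y173.8717
M5
G0 X132.9989 Y149.5972
M4 S858
G1 X137.3036 Y150.9970 F1014
G1 X144.4485 Y138.1725
G1 X153.1503 Y115.6864
G1 X162.1256 Y88.1011
G1 X170.0912 Y59.9792
G1 X175.7638 Y35.8832
G1 X177.8601 Y20.3758
G1 X175.0967 Y18.0193
M5
G0 X15.0207 Y164.8445
M4 S858
G1 X59.1525 Y164.8445 F1014
G1 X59.1525 Y89.3710
G1 X15.0207 Y89.3710
G1 X15.0207 Y164.8445
M5
G0 X0.0000 Y0.0000

Since the viewBox matches the mm dimensions, user units are millimetres directly. The only transform is the Y-flip y_m = 215.4775 − y_svg.

Shape 1 is a circle drawn with `<circle>`. Its stroke #ff00ff means cut at S858, F1014. After flipping Y the toolpath is (231.5868,173.8717) → (229.3717,185.0077) → (223.0636,194.4484) → (213.6229,200.7565) → (202.4869,202.9716) → (191.3509,200.7565) → (181.9102,194.4484) → (175.6021,185.0077) → (173.3870,173.8717) → (175.6021,162.7357) → (181.9102,153.2950) → (191.3509,146.9869) → (202.4869,144.7718) → (213.6229,146.9869) → (223.0636,153.2950) → (229.3717,162.7357) → (231.5868,173.8717), returning to the start.

Shape 2 is a cubic bezier drawn with `<path>`. Its stroke #ff00ff means cut at S858, F1014. After flipping Y the toolpath is (132.9989,149.5972) → (137.3036,150.9970) → (144.4485,138.1725) → (153.1503,115.6864) → (162.1256,88.1011) → (170.0912,59.9792) → (175.7638,35.8832) → (177.8601,20.3758) → (175.0967,18.0193).

Shape 3 is a rectangle drawn with `<rect>`. Its stroke #ff00ff means cut at S858, F1014. After flipping Y the toolpath is (15.0207,164.8445) → (59.1525,164.8445) → (59.1525,89.3710) → (15.0207,89.3710) → (15.0207,164.8445), returning to the start.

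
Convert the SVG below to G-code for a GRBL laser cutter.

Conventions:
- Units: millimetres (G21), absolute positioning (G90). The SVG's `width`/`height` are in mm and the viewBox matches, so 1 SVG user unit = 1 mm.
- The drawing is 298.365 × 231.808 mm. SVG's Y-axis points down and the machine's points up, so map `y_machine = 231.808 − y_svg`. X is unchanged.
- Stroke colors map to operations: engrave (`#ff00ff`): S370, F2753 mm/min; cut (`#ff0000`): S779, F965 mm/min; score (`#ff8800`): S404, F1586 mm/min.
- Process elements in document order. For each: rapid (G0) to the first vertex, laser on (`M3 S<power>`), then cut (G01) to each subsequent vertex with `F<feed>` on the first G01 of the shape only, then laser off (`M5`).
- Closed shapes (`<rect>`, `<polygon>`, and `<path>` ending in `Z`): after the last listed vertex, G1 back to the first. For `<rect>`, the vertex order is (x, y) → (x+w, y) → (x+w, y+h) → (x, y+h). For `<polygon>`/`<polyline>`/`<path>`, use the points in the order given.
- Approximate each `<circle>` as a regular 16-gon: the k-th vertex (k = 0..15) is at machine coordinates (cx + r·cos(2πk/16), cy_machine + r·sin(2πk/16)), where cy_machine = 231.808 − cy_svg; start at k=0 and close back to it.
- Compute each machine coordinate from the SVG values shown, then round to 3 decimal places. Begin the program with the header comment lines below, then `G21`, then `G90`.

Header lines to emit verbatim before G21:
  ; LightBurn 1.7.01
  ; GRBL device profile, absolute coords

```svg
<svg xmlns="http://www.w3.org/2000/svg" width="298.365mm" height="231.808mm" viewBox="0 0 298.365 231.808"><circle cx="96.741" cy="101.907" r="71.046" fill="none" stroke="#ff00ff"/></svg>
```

; LightBurn 1.7.01
; GRBL device profile, absolute coords
G21
G90
G0 X167.787 Y129.901
M3 S370
G01 X162.379 Y157.089 F2753
G01 X146.978 Y180.138
G01 X123.929 Y195.539
G01 X96.741 Y200.947
G01 X69.553 Y195.539
G01 X46.504 Y180.138
G01 X31.103 Y157.089
G01 X25.695 Y129.901
G01 X31.103 Y102.713
G01 X46.504 Y79.664
G01 X69.553 Y64.263
G01 X96.741 Y58.855
G01 X123.929 Y64.263
G01 X146.978 Y79.664
G01 X162.379 Y102.713
G01 X167.787 Y129.901
M5

viewBox `0 0 298.365 231.808` with mm width/height → 1 unit = 1 mm. Flip: y_m = 231.808 − y_svg.

**Shape 1** — `<circle>` circle, stroke `#ff00ff` → engrave (S370, F2753). Machine vertices: (167.787,129.901) → (162.379,157.089) → (146.978,180.138) → (123.929,195.539) → (96.741,200.947) → (69.553,195.539) → (46.504,180.138) → (31.103,157.089) → (25.695,129.901) → (31.103,102.713) → (46.504,79.664) → (69.553,64.263) → (96.741,58.855) → (123.929,64.263) → (146.978,79.664) → (162.379,102.713) → (167.787,129.901). Closed: final G1 returns to the first vertex.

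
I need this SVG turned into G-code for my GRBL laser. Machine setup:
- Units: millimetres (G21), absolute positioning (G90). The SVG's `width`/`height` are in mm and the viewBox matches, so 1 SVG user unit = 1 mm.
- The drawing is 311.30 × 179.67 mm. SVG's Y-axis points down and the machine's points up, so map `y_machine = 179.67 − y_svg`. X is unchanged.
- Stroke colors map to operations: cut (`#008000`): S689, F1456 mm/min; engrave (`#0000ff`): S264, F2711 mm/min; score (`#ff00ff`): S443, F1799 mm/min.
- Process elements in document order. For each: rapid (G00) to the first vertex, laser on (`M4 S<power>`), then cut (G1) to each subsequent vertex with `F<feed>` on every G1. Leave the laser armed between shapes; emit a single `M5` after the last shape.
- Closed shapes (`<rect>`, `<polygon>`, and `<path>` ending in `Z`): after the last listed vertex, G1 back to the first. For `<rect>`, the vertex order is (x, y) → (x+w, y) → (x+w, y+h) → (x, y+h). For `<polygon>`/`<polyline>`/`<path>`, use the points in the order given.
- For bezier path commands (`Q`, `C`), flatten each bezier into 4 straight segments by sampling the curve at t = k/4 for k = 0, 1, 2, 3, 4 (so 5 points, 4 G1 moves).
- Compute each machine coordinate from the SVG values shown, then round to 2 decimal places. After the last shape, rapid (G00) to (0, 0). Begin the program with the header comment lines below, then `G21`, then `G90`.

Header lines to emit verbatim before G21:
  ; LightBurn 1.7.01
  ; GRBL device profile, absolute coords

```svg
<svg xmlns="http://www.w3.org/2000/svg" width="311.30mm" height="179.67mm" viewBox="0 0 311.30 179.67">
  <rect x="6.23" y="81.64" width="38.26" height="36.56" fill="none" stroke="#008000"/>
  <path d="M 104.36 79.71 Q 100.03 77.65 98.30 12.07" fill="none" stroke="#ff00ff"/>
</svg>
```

; LightBurn 1.7.01
; GRBL device profile, absolute coords
G21
G90
G00 X6.23 Y98.03
M4 S689
G1 X44.49 Y98.03 F1456
G1 X44.49 Y61.47 F1456
G1 X6.23 Y61.47 F1456
G1 X6.23 Y98.03 F1456
G00 X104.36 Y99.96
M4 S443
G1 X102.36 Y104.96 F1799
G1 X100.68 Y117.90 F1799
G1 X99.33 Y138.78 F1799
G1 X98.30 Y167.60 F1799
M5
G00 X0.00 Y0.00

1 u = 1 mm; y_m = 179.67 − y.

[1] `<rect>` rectangle, #008000→cut S689 F1456: (6.23,98.03) → (44.49,98.03) → (44.49,61.47) → (6.23,61.47) → (6.23,98.03) (closed)

[2] `<path>` quadratic bezier, #ff00ff→score S443 F1799: (104.36,99.96) → (102.36,104.96) → (100.68,117.90) → (99.33,138.78) → (98.30,167.60)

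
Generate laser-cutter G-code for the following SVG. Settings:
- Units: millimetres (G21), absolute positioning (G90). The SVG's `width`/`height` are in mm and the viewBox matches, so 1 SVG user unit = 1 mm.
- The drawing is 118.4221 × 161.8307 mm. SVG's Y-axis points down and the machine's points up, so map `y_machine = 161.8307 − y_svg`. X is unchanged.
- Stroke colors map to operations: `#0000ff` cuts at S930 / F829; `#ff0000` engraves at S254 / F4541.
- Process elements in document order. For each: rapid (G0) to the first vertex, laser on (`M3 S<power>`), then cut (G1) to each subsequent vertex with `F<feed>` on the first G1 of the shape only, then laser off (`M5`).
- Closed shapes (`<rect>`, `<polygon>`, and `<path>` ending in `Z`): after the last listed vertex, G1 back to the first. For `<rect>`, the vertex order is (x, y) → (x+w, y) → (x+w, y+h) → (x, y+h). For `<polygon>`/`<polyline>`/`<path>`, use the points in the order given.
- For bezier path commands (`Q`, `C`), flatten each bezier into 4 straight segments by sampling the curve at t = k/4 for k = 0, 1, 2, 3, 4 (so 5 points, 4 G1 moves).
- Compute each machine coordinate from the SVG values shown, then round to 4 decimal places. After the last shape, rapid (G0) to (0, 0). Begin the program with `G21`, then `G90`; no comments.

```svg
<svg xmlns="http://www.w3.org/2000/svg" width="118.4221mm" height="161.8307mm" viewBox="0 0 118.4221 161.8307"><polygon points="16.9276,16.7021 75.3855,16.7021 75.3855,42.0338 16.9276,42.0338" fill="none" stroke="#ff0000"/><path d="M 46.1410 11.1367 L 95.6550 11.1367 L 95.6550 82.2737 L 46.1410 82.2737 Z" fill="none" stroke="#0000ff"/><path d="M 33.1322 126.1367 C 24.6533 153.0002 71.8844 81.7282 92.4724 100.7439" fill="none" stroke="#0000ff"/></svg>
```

1 u = 1 mm; y_m = 161.8307 − y.

[1] `<polygon>` rectangle, #ff0000→engrave S254 F4541: (16.9276,145.1286) → (75.3855,145.1286) → (75.3855,119.7969) → (16.9276,119.7969) → (16.9276,145.1286) (closed)

[2] `<path>` rectangle, #0000ff→cut S930 F829: (46.1410,150.6940) → (95.6550,150.6940) → (95.6550,79.5570) → (46.1410,79.5570) → (46.1410,150.6940) (closed)

[3] `<path>` cubic bezier, #0000ff→cut S930 F829: (33.1322,35.6940) → (35.9319,31.0027) → (51.9022,45.4475) → (73.3226,61.3637) → (92.4724,61.0868)

G21
G90
G0 X16.9276 Y145.1286
M3 S254
G1 X75.3855 Y145.1286 F4541
G1 X75.3855 Y119.7969
G1 X16.9276 Y119.7969
G1 X16.9276 Y145.1286
M5
G0 X46.1410 Y150.6940
M3 S930
G1 X95.6550 Y150.6940 F829
G1 X95.6550 Y79.5570
G1 X46.1410 Y79.5570
G1 X46.1410 Y150.6940
M5
G0 X33.1322 Y35.6940
M3 S930
G1 X35.9319 Y31.0027 F829
G1 X51.9022 Y45.4475
G1 X73.3226 Y61.3637
G1 X92.4724 Y61.0868
M5
G0 X0.0000 Y0.0000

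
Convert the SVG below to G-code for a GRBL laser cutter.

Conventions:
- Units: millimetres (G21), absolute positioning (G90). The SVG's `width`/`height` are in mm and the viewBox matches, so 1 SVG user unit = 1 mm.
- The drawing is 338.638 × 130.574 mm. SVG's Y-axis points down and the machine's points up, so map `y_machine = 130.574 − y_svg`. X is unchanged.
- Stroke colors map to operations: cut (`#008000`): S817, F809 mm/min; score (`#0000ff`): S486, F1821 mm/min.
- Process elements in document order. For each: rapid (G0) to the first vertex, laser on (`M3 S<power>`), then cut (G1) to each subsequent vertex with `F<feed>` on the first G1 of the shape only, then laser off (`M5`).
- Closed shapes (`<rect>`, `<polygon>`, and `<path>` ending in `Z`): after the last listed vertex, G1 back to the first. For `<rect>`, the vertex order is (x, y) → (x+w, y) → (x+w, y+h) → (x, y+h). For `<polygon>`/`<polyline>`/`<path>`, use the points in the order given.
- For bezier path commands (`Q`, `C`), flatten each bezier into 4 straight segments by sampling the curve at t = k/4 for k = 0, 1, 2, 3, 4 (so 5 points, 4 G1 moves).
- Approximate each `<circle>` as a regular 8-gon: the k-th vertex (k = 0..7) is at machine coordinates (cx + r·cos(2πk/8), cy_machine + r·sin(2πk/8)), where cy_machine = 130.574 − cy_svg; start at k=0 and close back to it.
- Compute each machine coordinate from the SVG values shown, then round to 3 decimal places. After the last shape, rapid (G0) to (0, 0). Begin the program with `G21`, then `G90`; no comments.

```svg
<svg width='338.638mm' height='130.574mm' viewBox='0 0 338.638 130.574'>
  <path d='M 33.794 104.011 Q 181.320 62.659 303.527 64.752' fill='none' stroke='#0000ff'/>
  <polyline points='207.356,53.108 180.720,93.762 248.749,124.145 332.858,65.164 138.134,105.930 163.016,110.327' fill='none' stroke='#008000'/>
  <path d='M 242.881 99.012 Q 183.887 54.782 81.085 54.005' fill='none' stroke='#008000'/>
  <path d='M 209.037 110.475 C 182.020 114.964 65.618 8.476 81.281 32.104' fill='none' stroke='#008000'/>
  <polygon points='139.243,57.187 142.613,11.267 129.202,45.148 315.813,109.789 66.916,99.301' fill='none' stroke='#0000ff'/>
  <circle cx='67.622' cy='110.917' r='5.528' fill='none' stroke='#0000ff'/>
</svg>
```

viewBox `0 0 338.638 130.574` with mm width/height → 1 unit = 1 mm. Flip: y_m = 130.574 − y_svg.

**Shape 1** — `<path>` quadratic bezier, stroke `#0000ff` → score (S486, F1821). Control points (SVG): P0=(33.794,104.011), P1=(181.320,62.659), P2=(303.527,64.752); sampled at t=k/4. Machine vertices: (33.794,26.563) → (105.975,44.524) → (174.990,57.054) → (240.841,64.153) → (303.527,65.822). Open path.

**Shape 2** — `<polyline>` open polyline, stroke `#008000` → cut (S817, F809). Machine vertices: (207.356,77.466) → (180.720,36.812) → (248.749,6.429) → (332.858,65.410) → (138.134,24.644) → (163.016,20.247). Open path.

**Shape 3** — `<path>` quadratic bezier, stroke `#008000` → cut (S817, F809). Control points (SVG): P0=(242.881,99.012), P1=(183.887,54.782), P2=(81.085,54.005); sampled at t=k/4. Machine vertices: (242.881,31.562) → (210.646,50.961) → (172.935,64.929) → (129.748,73.465) → (81.085,76.569). Open path.

**Shape 4** — `<path>` cubic bezier, stroke `#008000` → cut (S817, F809). Control points (SVG): P0=(209.037,110.475), P1=(182.020,114.964), P2=(65.618,8.476), P3=(81.281,32.104); sampled at t=k/4. Machine vertices: (209.037,20.099) → (175.475,33.773) → (129.154,66.462) → (90.836,95.561) → (81.281,98.470). Open path.

**Shape 5** — `<polygon>` closed polygon, stroke `#0000ff` → score (S486, F1821). Machine vertices: (139.243,73.387) → (142.613,119.307) → (129.202,85.426) → (315.813,20.785) → (66.916,31.273) → (139.243,73.387). Closed: final G1 returns to the first vertex.

**Shape 6** — `<circle>` circle, stroke `#0000ff` → score (S486, F1821). Machine vertices: (73.150,19.657) → (71.531,23.566) → (67.622,25.185) → (63.713,23.566) → (62.094,19.657) → (63.713,15.748) → (67.622,14.129) → (71.531,15.748) → (73.150,19.657). Closed: final G1 returns to the first vertex.

G21
G90
G0 X33.794 Y26.563
M3 S486
G1 X105.975 Y44.524 F1821
G1 X174.990 Y57.054
G1 X240.841 Y64.153
G1 X303.527 Y65.822
M5
G0 X207.356 Y77.466
M3 S817
G1 X180.720 Y36.812 F809
G1 X248.749 Y6.429
G1 X332.858 Y65.410
G1 X138.134 Y24.644
G1 X163.016 Y20.247
M5
G0 X242.881 Y31.562
M3 S817
G1 X210.646 Y50.961 F809
G1 X172.935 Y64.929
G1 X129.748 Y73.465
G1 X81.085 Y76.569
M5
G0 X209.037 Y20.099
M3 S817
G1 X175.475 Y33.773 F809
G1 X129.154 Y66.462
G1 X90.836 Y95.561
G1 X81.281 Y98.470
M5
G0 X139.243 Y73.387
M3 S486
G1 X142.613 Y119.307 F1821
G1 X129.202 Y85.426
G1 X315.813 Y20.785
G1 X66.916 Y31.273
G1 X139.243 Y73.387
M5
G0 X73.150 Y19.657
M3 S486
G1 X71.531 Y23.566 F1821
G1 X67.622 Y25.185
G1 X63.713 Y23.566
G1 X62.094 Y19.657
G1 X63.713 Y15.748
G1 X67.622 Y14.129
G1 X71.531 Y15.748
G1 X73.150 Y19.657
M5
G0 X0.000 Y0.000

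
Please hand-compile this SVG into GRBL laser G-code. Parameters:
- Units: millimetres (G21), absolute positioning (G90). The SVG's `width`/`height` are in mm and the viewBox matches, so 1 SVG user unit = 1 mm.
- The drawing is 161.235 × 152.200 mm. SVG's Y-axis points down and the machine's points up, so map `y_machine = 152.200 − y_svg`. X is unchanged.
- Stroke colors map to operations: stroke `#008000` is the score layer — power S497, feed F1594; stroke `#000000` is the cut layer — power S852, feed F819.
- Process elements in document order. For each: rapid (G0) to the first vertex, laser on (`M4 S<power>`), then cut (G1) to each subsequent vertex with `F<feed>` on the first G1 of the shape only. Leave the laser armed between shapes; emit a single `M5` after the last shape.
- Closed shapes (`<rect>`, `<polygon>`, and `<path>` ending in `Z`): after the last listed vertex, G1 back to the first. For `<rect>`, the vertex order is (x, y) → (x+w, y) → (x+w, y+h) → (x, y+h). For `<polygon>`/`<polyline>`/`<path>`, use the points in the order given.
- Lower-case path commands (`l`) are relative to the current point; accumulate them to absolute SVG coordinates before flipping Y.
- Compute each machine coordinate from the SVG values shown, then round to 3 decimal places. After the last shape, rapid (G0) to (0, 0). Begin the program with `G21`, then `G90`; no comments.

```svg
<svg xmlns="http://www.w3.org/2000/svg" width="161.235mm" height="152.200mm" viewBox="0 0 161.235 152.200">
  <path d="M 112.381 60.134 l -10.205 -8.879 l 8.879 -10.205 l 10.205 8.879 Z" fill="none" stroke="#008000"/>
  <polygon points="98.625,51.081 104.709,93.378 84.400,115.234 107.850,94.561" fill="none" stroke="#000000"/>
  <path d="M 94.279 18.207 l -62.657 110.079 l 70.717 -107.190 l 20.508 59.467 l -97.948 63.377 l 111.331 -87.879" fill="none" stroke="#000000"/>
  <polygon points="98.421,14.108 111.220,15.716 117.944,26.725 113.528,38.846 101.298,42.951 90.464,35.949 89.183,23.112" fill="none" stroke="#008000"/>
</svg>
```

Since the viewBox matches the mm dimensions, user units are millimetres directly. The only transform is the Y-flip y_m = 152.200 − y_svg.

Shape 1 is a regular polygon drawn with `<path>`. Its stroke #008000 means score at S497, F1594. After flipping Y the toolpath is (112.381,92.066) → (102.176,100.945) → (111.055,111.150) → (121.260,102.271) → (112.381,92.066), returning to the start.

Shape 2 is a closed polygon drawn with `<polygon>`. Its stroke #000000 means cut at S852, F819. After flipping Y the toolpath is (98.625,101.119) → (104.709,58.822) → (84.400,36.966) → (107.850,57.639) → (98.625,101.119), returning to the start.

Shape 3 is a open polyline drawn with `<path>`. Its stroke #000000 means cut at S852, F819. After flipping Y the toolpath is (94.279,133.993) → (31.622,23.914) → (102.339,131.104) → (122.847,71.637) → (24.899,8.260) → (136.230,96.139).

Shape 4 is a regular polygon drawn with `<polygon>`. Its stroke #008000 means score at S497, F1594. After flipping Y the toolpath is (98.421,138.092) → (111.220,136.484) → (117.944,125.475) → (113.528,113.354) → (101.298,109.249) → (90.464,116.251) → (89.183,129.088) → (98.421,138.092), returning to the start.

G21
G90
G0 X112.381 Y92.066
M4 S497
G1 X102.176 Y100.945 F1594
G1 X111.055 Y111.150
G1 X121.260 Y102.271
G1 X112.381 Y92.066
G0 X98.625 Y101.119
M4 S852
G1 X104.709 Y58.822 F819
G1 X84.400 Y36.966
G1 X107.850 Y57.639
G1 X98.625 Y101.119
G0 X94.279 Y133.993
M4 S852
G1 X31.622 Y23.914 F819
G1 X102.339 Y131.104
G1 X122.847 Y71.637
G1 X24.899 Y8.260
G1 X136.230 Y96.139
G0 X98.421 Y138.092
M4 S497
G1 X111.220 Y136.484 F1594
G1 X117.944 Y125.475
G1 X113.528 Y113.354
G1 X101.298 Y109.249
G1 X90.464 Y116.251
G1 X89.183 Y129.088
G1 X98.421 Y138.092
M5
G0 X0.000 Y0.000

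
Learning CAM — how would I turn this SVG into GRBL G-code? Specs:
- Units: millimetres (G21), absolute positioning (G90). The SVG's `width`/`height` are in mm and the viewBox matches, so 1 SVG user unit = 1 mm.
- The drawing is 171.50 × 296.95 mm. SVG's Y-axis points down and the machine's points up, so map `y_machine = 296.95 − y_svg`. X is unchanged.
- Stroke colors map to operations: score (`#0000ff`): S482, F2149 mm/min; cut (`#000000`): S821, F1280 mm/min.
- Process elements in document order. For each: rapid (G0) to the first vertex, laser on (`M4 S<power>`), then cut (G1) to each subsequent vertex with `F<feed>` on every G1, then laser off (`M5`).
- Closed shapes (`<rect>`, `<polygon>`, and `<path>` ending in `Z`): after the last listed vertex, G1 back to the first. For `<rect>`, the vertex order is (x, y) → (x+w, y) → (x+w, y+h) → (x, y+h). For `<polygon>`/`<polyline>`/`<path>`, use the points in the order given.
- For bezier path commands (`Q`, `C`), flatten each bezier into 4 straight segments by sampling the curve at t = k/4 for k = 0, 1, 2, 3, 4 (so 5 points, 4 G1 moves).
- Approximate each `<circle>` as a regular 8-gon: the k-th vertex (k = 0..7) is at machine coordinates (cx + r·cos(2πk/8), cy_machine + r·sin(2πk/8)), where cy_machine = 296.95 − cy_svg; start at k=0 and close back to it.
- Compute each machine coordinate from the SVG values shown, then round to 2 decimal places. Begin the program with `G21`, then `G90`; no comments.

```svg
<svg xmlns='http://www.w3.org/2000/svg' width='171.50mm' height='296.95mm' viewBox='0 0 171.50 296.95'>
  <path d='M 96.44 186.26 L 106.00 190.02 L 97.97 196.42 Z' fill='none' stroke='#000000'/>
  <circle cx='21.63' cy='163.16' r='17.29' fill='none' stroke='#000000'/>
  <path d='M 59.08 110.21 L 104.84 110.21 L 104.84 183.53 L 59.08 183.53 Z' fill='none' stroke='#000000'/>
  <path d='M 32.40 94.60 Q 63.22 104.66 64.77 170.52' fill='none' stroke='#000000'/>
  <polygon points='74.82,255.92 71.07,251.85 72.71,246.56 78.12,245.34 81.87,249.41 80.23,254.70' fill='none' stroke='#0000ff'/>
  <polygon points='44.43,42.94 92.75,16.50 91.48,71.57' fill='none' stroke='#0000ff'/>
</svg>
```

G21
G90
G0 X96.44 Y110.69
M4 S821
G1 X106.00 Y106.93 F1280
G1 X97.97 Y100.53 F1280
G1 X96.44 Y110.69 F1280
M5
G0 X38.92 Y133.79
M4 S821
G1 X33.86 Y146.02 F1280
G1 X21.63 Y151.08 F1280
G1 X9.40 Y146.02 F1280
G1 X4.34 Y133.79 F1280
G1 X9.40 Y121.56 F1280
G1 X21.63 Y116.50 F1280
G1 X33.86 Y121.56 F1280
G1 X38.92 Y133.79 F1280
M5
G0 X59.08 Y186.74
M4 S821
G1 X104.84 Y186.74 F1280
G1 X104.84 Y113.42 F1280
G1 X59.08 Y113.42 F1280
G1 X59.08 Y186.74 F1280
M5
G0 X32.40 Y202.35
M4 S821
G1 X45.98 Y193.83 F1280
G1 X55.90 Y178.34 F1280
G1 X62.17 Y155.87 F1280
G1 X64.77 Y126.43 F1280
M5
G0 X74.82 Y41.03
M4 S482
G1 X71.07 Y45.10 F2149
G1 X72.71 Y50.39 F2149
G1 X78.12 Y51.61 F2149
G1 X81.87 Y47.54 F2149
G1 X80.23 Y42.25 F2149
G1 X74.82 Y41.03 F2149
M5
G0 X44.43 Y254.01
M4 S482
G1 X92.75 Y280.45 F2149
G1 X91.48 Y225.38 F2149
G1 X44.43 Y254.01 F2149
M5

1 u = 1 mm; y_m = 296.95 − y.

[1] `<path>` regular polygon, #000000→cut S821 F1280: (96.44,110.69) → (106.00,106.93) → (97.97,100.53) → (96.44,110.69) (closed)

[2] `<circle>` circle, #000000→cut S821 F1280: (38.92,133.79) → (33.86,146.02) → (21.63,151.08) → (9.40,146.02) → (4.34,133.79) → (9.40,121.56) → (21.63,116.50) → (33.86,121.56) → (38.92,133.79) (closed)

[3] `<path>` rectangle, #000000→cut S821 F1280: (59.08,186.74) → (104.84,186.74) → (104.84,113.42) → (59.08,113.42) → (59.08,186.74) (closed)

[4] `<path>` quadratic bezier, #000000→cut S821 F1280: (32.40,202.35) → (45.98,193.83) → (55.90,178.34) → (62.17,155.87) → (64.77,126.43)

[5] `<polygon>` regular polygon, #0000ff→score S482 F2149: (74.82,41.03) → (71.07,45.10) → (72.71,50.39) → (78.12,51.61) → (81.87,47.54) → (80.23,42.25) → (74.82,41.03) (closed)

[6] `<polygon>` regular polygon, #0000ff→score S482 F2149: (44.43,254.01) → (92.75,280.45) → (91.48,225.38) → (44.43,254.01) (closed)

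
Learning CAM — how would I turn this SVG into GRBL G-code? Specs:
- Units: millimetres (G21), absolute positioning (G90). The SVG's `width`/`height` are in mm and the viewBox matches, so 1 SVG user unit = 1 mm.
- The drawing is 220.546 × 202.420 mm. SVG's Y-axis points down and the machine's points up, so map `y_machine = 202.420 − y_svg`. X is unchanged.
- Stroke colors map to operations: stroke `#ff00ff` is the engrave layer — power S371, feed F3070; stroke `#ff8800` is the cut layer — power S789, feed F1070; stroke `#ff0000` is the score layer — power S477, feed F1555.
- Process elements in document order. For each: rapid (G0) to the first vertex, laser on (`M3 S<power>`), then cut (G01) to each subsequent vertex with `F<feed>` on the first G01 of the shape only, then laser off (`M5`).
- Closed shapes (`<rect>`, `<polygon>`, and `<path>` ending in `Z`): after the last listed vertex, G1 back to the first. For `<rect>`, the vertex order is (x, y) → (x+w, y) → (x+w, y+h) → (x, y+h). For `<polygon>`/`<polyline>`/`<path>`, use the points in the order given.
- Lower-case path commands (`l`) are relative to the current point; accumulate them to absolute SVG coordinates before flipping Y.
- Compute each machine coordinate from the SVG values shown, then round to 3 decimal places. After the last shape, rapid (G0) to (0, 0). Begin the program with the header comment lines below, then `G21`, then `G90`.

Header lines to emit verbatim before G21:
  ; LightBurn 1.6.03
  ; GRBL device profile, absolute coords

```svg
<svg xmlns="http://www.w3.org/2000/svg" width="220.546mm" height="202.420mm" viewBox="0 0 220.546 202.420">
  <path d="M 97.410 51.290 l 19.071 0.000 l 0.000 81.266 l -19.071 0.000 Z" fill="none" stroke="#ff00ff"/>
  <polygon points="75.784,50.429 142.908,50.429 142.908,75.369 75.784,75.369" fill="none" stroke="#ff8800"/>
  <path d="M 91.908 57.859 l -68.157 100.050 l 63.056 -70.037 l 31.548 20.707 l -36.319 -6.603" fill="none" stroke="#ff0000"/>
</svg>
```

; LightBurn 1.6.03
; GRBL device profile, absolute coords
G21
G90
G0 X97.410 Y151.130
M3 S371
G01 X116.481 Y151.130 F3070
G01 X116.481 Y69.864
G01 X97.410 Y69.864
G01 X97.410 Y151.130
M5
G0 X75.784 Y151.991
M3 S789
G01 X142.908 Y151.991 F1070
G01 X142.908 Y127.051
G01 X75.784 Y127.051
G01 X75.784 Y151.991
M5
G0 X91.908 Y144.561
M3 S477
G01 X23.751 Y44.511 F1555
G01 X86.807 Y114.548
G01 X118.355 Y93.841
G01 X82.036 Y100.444
M5
G0 X0.000 Y0.000

1 u = 1 mm; y_m = 202.420 − y.

[1] `<path>` rectangle, #ff00ff→engrave S371 F3070: (97.410,151.130) → (116.481,151.130) → (116.481,69.864) → (97.410,69.864) → (97.410,151.130) (closed)

[2] `<polygon>` rectangle, #ff8800→cut S789 F1070: (75.784,151.991) → (142.908,151.991) → (142.908,127.051) → (75.784,127.051) → (75.784,151.991) (closed)

[3] `<path>` open polyline, #ff0000→score S477 F1555: (91.908,144.561) → (23.751,44.511) → (86.807,114.548) → (118.355,93.841) → (82.036,100.444)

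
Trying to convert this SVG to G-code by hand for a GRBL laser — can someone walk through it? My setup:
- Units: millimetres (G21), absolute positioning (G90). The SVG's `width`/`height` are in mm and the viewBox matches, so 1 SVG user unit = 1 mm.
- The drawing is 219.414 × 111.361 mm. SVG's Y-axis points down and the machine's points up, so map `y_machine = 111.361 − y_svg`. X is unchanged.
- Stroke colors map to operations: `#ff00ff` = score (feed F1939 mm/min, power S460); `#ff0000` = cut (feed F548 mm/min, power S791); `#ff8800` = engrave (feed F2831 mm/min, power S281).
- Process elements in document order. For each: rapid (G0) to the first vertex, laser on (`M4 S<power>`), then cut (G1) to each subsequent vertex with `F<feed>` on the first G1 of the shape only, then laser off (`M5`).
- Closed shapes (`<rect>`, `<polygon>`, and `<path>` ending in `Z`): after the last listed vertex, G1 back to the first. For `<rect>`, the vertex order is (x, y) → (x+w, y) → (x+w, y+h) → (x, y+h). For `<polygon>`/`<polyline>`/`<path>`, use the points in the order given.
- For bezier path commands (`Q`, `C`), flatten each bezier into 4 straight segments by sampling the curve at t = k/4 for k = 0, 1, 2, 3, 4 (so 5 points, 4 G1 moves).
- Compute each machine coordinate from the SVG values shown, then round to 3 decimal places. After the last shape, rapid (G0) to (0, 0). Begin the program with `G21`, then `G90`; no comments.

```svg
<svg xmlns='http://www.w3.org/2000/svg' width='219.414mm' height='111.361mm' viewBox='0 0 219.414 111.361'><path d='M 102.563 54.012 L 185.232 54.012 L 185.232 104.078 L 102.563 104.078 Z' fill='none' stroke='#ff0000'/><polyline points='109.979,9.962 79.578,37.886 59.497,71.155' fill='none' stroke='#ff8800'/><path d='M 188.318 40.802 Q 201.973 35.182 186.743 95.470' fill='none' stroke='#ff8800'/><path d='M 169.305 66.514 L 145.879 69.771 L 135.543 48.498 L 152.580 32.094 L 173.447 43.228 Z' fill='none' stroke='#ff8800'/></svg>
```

G21
G90
G0 X102.563 Y57.349
M4 S791
G1 X185.232 Y57.349 F548
G1 X185.232 Y7.283
G1 X102.563 Y7.283
G1 X102.563 Y57.349
M5
G0 X109.979 Y101.399
M4 S281
G1 X79.578 Y73.475 F2831
G1 X59.497 Y40.206
M5
G0 X188.318 Y70.559
M4 S281
G1 X193.340 Y69.250 F2831
G1 X194.752 Y59.702
G1 X192.553 Y41.916
G1 X186.743 Y15.891
M5
G0 X169.305 Y44.847
M4 S281
G1 X145.879 Y41.590 F2831
G1 X135.543 Y62.863
G1 X152.580 Y79.267
G1 X173.447 Y68.133
G1 X169.305 Y44.847
M5
G0 X0.000 Y0.000

Since the viewBox matches the mm dimensions, user units are millimetres directly. The only transform is the Y-flip y_m = 111.361 − y_svg.

Shape 1 is a rectangle drawn with `<path>`. Its stroke #ff0000 means cut at S791, F548. After flipping Y the toolpath is (102.563,57.349) → (185.232,57.349) → (185.232,7.283) → (102.563,7.283) → (102.563,57.349), returning to the start.

Shape 2 is a open polyline drawn with `<polyline>`. Its stroke #ff8800 means engrave at S281, F2831. After flipping Y the toolpath is (109.979,101.399) → (79.578,73.475) → (59.497,40.206).

Shape 3 is a quadratic bezier drawn with `<path>`. Its stroke #ff8800 means engrave at S281, F2831. After flipping Y the toolpath is (188.318,70.559) → (193.340,69.250) → (194.752,59.702) → (192.553,41.916) → (186.743,15.891).

Shape 4 is a regular polygon drawn with `<path>`. Its stroke #ff8800 means engrave at S281, F2831. After flipping Y the toolpath is (169.305,44.847) → (145.879,41.590) → (135.543,62.863) → (152.580,79.267) → (173.447,68.133) → (169.305,44.847), returning to the start.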